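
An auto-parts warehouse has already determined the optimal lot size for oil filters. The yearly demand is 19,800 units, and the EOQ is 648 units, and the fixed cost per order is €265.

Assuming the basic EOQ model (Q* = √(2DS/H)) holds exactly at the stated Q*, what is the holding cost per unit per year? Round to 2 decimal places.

From Q* = √(2DS/H) ⇒ Q*² = 2DS/H.
H = 2DS / Q² = 2 × 19,800 × 265 / 648² = 24.9914

€24.99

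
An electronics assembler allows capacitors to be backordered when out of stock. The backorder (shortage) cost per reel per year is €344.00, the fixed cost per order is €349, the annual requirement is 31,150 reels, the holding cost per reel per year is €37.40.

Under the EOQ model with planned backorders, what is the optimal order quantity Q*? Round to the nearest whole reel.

803 reels

Basic EOQ = √(2·31,150·349/37.4) = 762.467
Backorder adjustment √((H+b)/b) = √((37.4+344)/344) = 1.0530
Q* = 762.467 × 1.0530 ≈ 802.85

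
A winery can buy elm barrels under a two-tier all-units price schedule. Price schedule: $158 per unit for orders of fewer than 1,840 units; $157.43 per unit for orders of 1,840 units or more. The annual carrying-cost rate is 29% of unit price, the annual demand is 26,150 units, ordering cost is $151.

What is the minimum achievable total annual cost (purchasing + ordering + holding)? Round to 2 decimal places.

$4,150,722.47

H₁ = 29%×$158 = $45.8200;  H₂ = 29%×$157.43 = $45.6547
EOQ₁ = √(2×26,150×151/45.8200) = 415.16  (< 1,840, feasible at tier 1)
EOQ₂ = √(2×26,150×151/45.6547) = 415.91  (< 1,840 → use Q = 1,840 at tier-2 price)
TC(tier 1 (EOQ₁), Q≈415.2) = $4,150,722.47
TC(tier 2, Q≈1,840.0) = $4,160,942.83
Minimum at tier 1 (EOQ₁): $4,150,722.47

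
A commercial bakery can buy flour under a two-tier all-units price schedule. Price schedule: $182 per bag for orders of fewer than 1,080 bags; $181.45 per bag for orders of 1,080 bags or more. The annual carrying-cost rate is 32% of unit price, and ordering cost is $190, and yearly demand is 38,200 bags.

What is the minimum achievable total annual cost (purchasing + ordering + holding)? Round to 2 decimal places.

H₁ = 32%×$182 = $58.2400;  H₂ = 32%×$181.45 = $58.0640
EOQ₁ = √(2×38,200×190/58.2400) = 499.24  (< 1,080, feasible at tier 1)
EOQ₂ = √(2×38,200×190/58.0640) = 500.00  (< 1,080 → use Q = 1,080 at tier-2 price)
TC(tier 1 (EOQ₁), Q≈499.2) = $6,981,475.97
TC(tier 2, Q≈1,080.0) = $6,969,464.93
Minimum at tier 2: $6,969,464.93

$6,969,464.93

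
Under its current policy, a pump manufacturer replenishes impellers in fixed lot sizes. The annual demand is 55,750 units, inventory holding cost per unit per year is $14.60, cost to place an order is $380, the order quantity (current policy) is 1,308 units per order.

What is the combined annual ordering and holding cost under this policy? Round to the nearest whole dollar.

Orders/yr = 55,750/1,308 = 42.622; ordering cost = 42.622 × $380 = $16,196.48
Average inventory = 1,308/2 = 654; holding cost = 654 × $14.6 = $9,548.40
Total = $16,196.48 + $9,548.40 = $25,744.88

$25,745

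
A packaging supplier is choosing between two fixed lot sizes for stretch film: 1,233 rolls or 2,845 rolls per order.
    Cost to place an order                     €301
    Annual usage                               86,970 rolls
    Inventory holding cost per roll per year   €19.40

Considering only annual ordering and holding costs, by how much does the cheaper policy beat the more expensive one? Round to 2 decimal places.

€3,606.68

For each Q, cost = (D/Q)·S + (Q/2)·H.
TC(1,233) = (86,970/1,233)×301 + (1,233/2)×19.4 = €33,191.22
TC(2,845) = (86,970/2,845)×301 + (2,845/2)×19.4 = €36,797.90
|ΔTC| = |€33,191.22 − €36,797.90| = €3,606.68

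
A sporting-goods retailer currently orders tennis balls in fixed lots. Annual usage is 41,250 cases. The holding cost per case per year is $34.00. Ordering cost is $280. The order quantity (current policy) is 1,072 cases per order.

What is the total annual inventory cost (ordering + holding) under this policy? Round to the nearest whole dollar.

$28,998

Ordering: D/Q × S = 41,250/1,072 × $280 = $10,774.25
Holding:  Q/2 × H = 1,072/2 × $34 = $18,224.00
Total = $10,774.25 + $18,224.00 = $28,998.25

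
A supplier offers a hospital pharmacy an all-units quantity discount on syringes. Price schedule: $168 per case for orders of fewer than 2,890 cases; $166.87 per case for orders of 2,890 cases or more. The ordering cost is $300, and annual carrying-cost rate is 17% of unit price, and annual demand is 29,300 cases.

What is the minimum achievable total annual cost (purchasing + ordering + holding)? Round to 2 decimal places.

H₁ = 17%×$168 = $28.5600;  H₂ = 17%×$166.87 = $28.3679
EOQ₁ = √(2×29,300×300/28.5600) = 784.57  (< 2,890, feasible at tier 1)
EOQ₂ = √(2×29,300×300/28.3679) = 787.22  (< 2,890 → use Q = 2,890 at tier-2 price)
TC(tier 1 (EOQ₁), Q≈784.6) = $4,944,807.25
TC(tier 2, Q≈2,890.0) = $4,933,324.14
Minimum at tier 2: $4,933,324.14

$4,933,324.14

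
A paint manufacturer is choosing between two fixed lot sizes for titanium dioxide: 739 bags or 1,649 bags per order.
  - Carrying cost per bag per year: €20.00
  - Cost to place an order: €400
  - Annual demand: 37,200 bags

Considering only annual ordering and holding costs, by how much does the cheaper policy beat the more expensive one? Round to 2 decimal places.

TC(Q) = (D/Q)S + (Q/2)H
TC(739) = (37,200/739)×400 + (739/2)×20 = €27,525.32
TC(1,649) = (37,200/1,649)×400 + (1,649/2)×20 = €25,513.65
Cheaper: Q = 1,649.  Difference = €2,011.67

€2,011.67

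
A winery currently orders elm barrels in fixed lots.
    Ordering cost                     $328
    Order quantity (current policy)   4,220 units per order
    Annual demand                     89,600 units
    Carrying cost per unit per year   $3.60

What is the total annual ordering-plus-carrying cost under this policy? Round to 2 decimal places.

Orders/yr = 89,600/4,220 = 21.232; ordering cost = 21.232 × $328 = $6,964.17
Average inventory = 4,220/2 = 2110; holding cost = 2110 × $3.6 = $7,596.00
Total = $6,964.17 + $7,596.00 = $14,560.17

$14,560.17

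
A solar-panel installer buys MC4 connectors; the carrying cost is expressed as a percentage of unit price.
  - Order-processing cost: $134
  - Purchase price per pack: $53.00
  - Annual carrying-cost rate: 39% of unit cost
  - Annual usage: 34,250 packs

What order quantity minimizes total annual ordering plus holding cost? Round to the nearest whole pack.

Carrying cost H = $53 × 39% = $20.6700/pack/yr
2DS/H = 2·34,250·134/20.67 = 444,073.54
EOQ = √444,073.54 ≈ 666.39

666 packs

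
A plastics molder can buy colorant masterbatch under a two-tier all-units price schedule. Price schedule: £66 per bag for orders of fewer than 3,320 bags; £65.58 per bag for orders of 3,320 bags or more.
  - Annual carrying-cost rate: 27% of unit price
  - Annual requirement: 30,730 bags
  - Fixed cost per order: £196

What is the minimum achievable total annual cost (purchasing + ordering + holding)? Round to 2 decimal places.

H₁ = 27%×£66 = £17.8200;  H₂ = 27%×£65.58 = £17.7066
EOQ₁ = √(2×30,730×196/17.8200) = 822.19  (< 3,320, feasible at tier 1)
EOQ₂ = √(2×30,730×196/17.7066) = 824.82  (< 3,320 → use Q = 3,320 at tier-2 price)
TC(tier 1 (EOQ₁), Q≈822.2) = £2,042,831.37
TC(tier 2, Q≈3,320.0) = £2,046,480.54
Minimum at tier 1 (EOQ₁): £2,042,831.37

£2,042,831.37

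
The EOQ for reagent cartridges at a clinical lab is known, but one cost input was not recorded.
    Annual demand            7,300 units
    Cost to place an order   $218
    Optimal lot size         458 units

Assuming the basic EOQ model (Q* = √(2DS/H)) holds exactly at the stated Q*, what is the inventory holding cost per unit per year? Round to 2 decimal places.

EOQ relation: Q² = 2DS/H, so rearrange for the unknown.
H = 2DS / Q² = 2 × 7,300 × 218 / 458² = 15.1732

$15.17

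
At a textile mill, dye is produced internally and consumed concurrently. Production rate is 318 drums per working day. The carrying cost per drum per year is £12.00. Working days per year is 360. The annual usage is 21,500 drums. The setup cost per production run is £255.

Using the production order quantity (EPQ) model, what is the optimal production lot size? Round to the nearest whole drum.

1,061 drums

Daily demand d = 21,500/360 = 59.722; p = 318; 1 − d/p = 0.81219
EPQ = √(2DS / (H(1 − d/p)))
    = √(2 × 21,500 × 255 / (12 × 0.81219)) ≈ 1,060.68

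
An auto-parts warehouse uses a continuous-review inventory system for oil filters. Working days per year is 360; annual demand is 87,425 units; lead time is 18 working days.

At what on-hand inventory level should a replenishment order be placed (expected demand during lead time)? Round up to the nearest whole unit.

4,372 units

Daily demand d = 87,425 / 360 = 242.847 units/day
Demand during lead time = 242.847 × 18 = 4,371.25
Reorder point = 4,371.25 → round up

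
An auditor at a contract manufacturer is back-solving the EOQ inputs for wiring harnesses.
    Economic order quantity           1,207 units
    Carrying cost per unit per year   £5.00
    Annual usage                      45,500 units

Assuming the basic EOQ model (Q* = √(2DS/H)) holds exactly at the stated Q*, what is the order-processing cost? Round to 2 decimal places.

EOQ relation: Q² = 2DS/H, so rearrange for the unknown.
S = Q²H / (2D) = 1,207² × 5 / (2 × 45,500) = 80.0466

£80.05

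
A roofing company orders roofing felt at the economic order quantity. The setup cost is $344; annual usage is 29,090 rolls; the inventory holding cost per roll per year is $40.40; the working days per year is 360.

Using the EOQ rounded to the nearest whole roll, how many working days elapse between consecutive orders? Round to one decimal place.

Q* = √(2·D·S / H) = √(2·29,090·344 / 40.4) = √495,394.1 ≈ 703.84 → Q = 704 rolls
Days between orders = 360 / (D/Q) = 360 / 41.321 ≈ 8.712

8.7 days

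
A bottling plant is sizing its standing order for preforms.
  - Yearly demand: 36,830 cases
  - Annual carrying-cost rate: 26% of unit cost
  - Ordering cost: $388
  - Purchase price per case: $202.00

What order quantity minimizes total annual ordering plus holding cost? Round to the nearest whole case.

738 cases

Holding cost per case per year: H = 26% × $202 = $52.5200
2DS/H = 2·36,830·388/52.52 = 544,175.17
EOQ = √544,175.17 ≈ 737.68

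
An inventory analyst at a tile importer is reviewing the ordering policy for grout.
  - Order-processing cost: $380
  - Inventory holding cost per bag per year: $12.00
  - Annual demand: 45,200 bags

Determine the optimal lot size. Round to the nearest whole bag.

1,692 bags

2DS/H = 2·45,200·380/12 = 2,862,666.67
EOQ = √2,862,666.67 ≈ 1,691.94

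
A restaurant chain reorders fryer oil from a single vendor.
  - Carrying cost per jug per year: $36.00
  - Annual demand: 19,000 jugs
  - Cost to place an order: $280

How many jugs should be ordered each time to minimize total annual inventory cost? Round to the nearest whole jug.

2DS/H = 2·19,000·280/36 = 295,555.56
EOQ = √295,555.56 ≈ 543.65

544 jugs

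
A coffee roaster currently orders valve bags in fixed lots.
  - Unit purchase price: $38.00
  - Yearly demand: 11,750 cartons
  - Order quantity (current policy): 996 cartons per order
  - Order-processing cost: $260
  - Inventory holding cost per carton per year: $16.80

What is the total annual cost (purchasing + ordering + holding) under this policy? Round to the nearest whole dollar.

$457,934

Annual ordering cost = (D/Q)·S = (11,750/996) × 260 = $3,067.27
Annual holding cost  = (Q/2)·H = (996/2) × 16.8 = $8,366.40
Purchase cost = D·C = 11,750 × 38 = $446,500.00
Total = $3,067.27 + $8,366.40 + $446,500.00 = $457,933.67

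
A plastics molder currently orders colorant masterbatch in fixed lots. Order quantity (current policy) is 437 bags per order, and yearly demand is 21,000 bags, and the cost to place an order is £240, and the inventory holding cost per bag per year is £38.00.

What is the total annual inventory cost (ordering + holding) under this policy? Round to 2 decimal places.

£19,836.18

Annual ordering cost = (D/Q)·S = (21,000/437) × 240 = £11,533.18
Annual holding cost  = (Q/2)·H = (437/2) × 38 = £8,303.00
Total = £11,533.18 + £8,303.00 = £19,836.18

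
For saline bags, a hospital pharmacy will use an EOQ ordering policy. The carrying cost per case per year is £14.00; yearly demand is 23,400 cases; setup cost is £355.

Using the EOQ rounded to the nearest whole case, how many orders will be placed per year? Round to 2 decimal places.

21.49 orders per year

2DS/H = 2·23,400·355/14 = 1,186,714.29
EOQ = √1,186,714.29 ≈ 1,089.36 → Q = 1,089
N = D/Q = 23,400/1,089 ≈ 21.488 orders/yr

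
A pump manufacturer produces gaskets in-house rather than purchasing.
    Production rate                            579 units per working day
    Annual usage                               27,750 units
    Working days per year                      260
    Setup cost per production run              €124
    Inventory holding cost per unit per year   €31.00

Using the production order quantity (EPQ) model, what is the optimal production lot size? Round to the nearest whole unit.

522 units

d = 27,750/260 = 106.7308 units/day;  effective holding cost H(1 − d/p) = 31·(1 − 106.7308/579) = 25.28557
Q* = √(2DS / H_eff) = √(2·27,750·124 / 25.28557) ≈ 521.70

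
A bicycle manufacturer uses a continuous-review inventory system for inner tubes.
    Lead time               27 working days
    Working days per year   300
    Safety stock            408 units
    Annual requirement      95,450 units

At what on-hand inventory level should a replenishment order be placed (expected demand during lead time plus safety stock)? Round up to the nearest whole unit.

Daily demand d = 95,450 / 300 = 318.167 units/day
Demand during lead time = 318.167 × 27 = 8,590.50
Reorder point = 8,590.50 + 408 = 8,998.50 → round up

8,999 units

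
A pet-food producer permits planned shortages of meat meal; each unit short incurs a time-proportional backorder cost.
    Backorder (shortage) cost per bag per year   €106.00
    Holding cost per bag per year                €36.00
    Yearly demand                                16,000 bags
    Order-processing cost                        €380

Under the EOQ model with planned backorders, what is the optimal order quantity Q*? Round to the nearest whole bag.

673 bags

Q* = √(2DS/H) · √((H + b)/b)
   = √(2 × 16,000 × 380 / 36) · √((36 + 106) / 106)
   = 581.187 × 1.1574 ≈ 672.68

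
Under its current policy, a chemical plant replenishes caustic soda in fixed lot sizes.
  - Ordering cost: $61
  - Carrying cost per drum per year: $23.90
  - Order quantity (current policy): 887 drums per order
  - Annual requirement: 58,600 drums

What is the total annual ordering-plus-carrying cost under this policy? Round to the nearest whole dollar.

$14,630

Annual ordering cost = (D/Q)·S = (58,600/887) × 61 = $4,029.99
Annual holding cost  = (Q/2)·H = (887/2) × 23.9 = $10,599.65
Total = $4,029.99 + $10,599.65 = $14,629.64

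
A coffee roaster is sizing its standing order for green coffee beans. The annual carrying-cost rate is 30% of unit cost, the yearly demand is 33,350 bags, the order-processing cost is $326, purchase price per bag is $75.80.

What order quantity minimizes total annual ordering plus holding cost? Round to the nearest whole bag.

Carrying cost H = $75.8 × 30% = $22.7400/bag/yr
EOQ = √(2DS/H) = √(2 × 33,350 × 326 / 22.74)
    = √(956,209.32) ≈ 977.86

978 bags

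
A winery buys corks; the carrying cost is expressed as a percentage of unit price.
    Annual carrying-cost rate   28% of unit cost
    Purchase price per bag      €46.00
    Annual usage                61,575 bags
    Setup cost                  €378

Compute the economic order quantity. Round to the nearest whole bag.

1,901 bags

Carrying cost H = €46 × 28% = €12.8800/bag/yr
2DS/H = 2·61,575·378/12.88 = 3,614,184.78
EOQ = √3,614,184.78 ≈ 1,901.10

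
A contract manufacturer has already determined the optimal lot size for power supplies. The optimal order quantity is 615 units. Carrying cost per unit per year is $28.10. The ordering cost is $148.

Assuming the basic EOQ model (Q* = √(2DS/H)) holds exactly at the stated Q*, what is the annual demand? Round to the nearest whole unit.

From Q* = √(2DS/H) ⇒ Q*² = 2DS/H.
D = Q²H / (2S) = 615² × 28.1 / (2 × 148) = 35,905.82

35,906 units per year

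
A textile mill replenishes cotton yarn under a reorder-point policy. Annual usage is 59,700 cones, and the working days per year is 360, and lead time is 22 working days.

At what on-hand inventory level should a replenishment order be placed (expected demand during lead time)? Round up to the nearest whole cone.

Daily demand d = 59,700 / 360 = 165.833 cones/day
Demand during lead time = 165.833 × 22 = 3,648.33
Reorder point = 3,648.33 → round up

3,649 cones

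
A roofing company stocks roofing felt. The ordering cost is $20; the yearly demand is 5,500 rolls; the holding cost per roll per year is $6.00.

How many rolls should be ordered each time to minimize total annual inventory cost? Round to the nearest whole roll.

191 rolls

2DS/H = 2·5,500·20/6 = 36,666.67
EOQ = √36,666.67 ≈ 191.49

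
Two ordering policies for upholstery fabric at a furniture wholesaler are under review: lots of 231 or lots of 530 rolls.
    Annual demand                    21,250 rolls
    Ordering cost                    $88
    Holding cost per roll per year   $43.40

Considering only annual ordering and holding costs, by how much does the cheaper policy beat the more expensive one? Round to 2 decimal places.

$1,921.36

TC(Q) = (D/Q)S + (Q/2)H
TC(231) = (21,250/231)×88 + (231/2)×43.4 = $13,107.94
TC(530) = (21,250/530)×88 + (530/2)×43.4 = $15,029.30
Cheaper: Q = 231.  Difference = $1,921.36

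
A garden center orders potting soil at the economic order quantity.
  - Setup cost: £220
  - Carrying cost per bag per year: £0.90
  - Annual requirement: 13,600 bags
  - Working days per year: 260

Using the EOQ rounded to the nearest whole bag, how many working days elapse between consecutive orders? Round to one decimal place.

49.3 days

Q* = √(2·D·S / H) = √(2·13,600·220 / 0.9) = √6,648,888.9 ≈ 2,578.54 → Q = 2,579 bags
Days between orders = 260 / (D/Q) = 260 / 5.273 ≈ 49.304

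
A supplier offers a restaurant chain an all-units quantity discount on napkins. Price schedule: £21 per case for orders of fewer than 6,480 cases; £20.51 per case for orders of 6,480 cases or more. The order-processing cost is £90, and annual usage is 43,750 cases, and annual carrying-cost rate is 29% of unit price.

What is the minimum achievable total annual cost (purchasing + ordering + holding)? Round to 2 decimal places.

£917,191.33

H₁ = 29%×£21 = £6.0900;  H₂ = 29%×£20.51 = £5.9479
EOQ₁ = √(2×43,750×90/6.0900) = 1,137.15  (< 6,480, feasible at tier 1)
EOQ₂ = √(2×43,750×90/5.9479) = 1,150.65  (< 6,480 → use Q = 6,480 at tier-2 price)
TC(tier 1 (EOQ₁), Q≈1,137.1) = £925,675.23
TC(tier 2, Q≈6,480.0) = £917,191.33
Minimum at tier 2: £917,191.33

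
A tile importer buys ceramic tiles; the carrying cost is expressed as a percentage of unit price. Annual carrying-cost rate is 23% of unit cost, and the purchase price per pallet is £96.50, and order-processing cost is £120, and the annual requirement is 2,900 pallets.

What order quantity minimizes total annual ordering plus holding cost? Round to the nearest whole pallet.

177 pallets

H = i·C = 0.23 × £96.5 = £22.1950 per pallet-year
2DS/H = 2·2,900·120/22.195 = 31,358.41
EOQ = √31,358.41 ≈ 177.08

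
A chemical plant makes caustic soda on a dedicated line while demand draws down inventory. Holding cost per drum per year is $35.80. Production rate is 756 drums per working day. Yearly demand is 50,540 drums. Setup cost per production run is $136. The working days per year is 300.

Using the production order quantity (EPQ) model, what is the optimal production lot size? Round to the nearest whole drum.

d = 50,540/300 = 168.4667 drums/day;  effective holding cost H(1 − d/p) = 35.8·(1 − 168.4667/756) = 27.82235
Q* = √(2DS / H_eff) = √(2·50,540·136 / 27.82235) ≈ 702.92

703 drums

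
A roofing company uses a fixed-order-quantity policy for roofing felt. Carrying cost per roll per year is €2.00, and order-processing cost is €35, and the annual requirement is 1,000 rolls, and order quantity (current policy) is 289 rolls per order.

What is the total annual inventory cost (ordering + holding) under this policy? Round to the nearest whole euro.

Ordering: D/Q × S = 1,000/289 × €35 = €121.11
Holding:  Q/2 × H = 289/2 × €2 = €289.00
Total = €121.11 + €289.00 = €410.11

€410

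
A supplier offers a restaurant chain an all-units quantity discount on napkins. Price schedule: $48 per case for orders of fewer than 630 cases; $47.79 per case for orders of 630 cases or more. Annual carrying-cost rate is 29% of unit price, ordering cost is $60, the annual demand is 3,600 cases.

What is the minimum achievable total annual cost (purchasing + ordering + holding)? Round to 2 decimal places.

H₁ = 29%×$48 = $13.9200;  H₂ = 29%×$47.79 = $13.8591
EOQ₁ = √(2×3,600×60/13.9200) = 176.17  (< 630, feasible at tier 1)
EOQ₂ = √(2×3,600×60/13.8591) = 176.55  (< 630 → use Q = 630 at tier-2 price)
TC(tier 1 (EOQ₁), Q≈176.2) = $175,252.23
TC(tier 2, Q≈630.0) = $176,752.47
Minimum at tier 1 (EOQ₁): $175,252.23

$175,252.23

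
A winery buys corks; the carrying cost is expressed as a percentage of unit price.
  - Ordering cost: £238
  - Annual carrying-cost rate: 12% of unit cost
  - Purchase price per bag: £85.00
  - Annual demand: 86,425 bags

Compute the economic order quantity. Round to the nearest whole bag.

H = i·C = 0.12 × £85 = £10.2000 per bag-year
EOQ = √(2DS/H) = √(2 × 86,425 × 238 / 10.2)
    = √(4,033,166.67) ≈ 2,008.27

2,008 bags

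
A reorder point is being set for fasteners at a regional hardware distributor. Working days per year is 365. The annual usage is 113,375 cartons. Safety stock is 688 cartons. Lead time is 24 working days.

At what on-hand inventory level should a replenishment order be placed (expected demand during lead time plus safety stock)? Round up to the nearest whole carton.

Daily demand d = 113,375 / 365 = 310.616 cartons/day
Demand during lead time = 310.616 × 24 = 7,454.79
Reorder point = 7,454.79 + 688 = 8,142.79 → round up

8,143 cartons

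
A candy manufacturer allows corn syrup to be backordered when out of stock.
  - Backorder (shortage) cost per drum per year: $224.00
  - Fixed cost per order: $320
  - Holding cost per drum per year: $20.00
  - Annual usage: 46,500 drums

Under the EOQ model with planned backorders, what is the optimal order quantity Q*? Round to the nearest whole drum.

1,273 drums

Q* = √(2DS/H) · √((H + b)/b)
   = √(2 × 46,500 × 320 / 20) · √((20 + 224) / 224)
   = 1,219.836 × 1.0437 ≈ 1,273.13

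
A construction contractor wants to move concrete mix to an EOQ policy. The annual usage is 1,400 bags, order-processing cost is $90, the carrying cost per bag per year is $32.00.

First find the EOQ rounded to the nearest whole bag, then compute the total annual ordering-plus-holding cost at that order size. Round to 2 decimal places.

$2,839.73

Q* = √(2·D·S / H) = √(2·1,400·90 / 32) = √7,875.0 ≈ 88.74 → Q = 89 bags
Ordering: D/Q × S = 1,400/89 × $90 = $1,415.73
Holding:  Q/2 × H = 89/2 × $32 = $1,424.00
Total = $1,415.73 + $1,424.00 = $2,839.73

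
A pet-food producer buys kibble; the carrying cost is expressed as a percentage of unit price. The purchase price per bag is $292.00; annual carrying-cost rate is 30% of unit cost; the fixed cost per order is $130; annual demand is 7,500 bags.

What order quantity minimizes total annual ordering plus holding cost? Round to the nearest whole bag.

149 bags

Carrying cost H = $292 × 30% = $87.6000/bag/yr
EOQ = √(2DS/H) = √(2 × 7,500 × 130 / 87.6)
    = √(22,260.27) ≈ 149.20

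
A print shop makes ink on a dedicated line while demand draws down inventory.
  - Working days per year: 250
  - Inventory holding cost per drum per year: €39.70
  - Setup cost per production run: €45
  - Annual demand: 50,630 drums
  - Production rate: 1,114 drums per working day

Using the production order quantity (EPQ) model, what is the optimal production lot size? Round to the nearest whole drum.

375 drums

Daily demand d = 50,630/250 = 202.520; p = 1114; 1 − d/p = 0.81820
EPQ = √(2DS / (H(1 − d/p)))
    = √(2 × 50,630 × 45 / (39.7 × 0.81820)) ≈ 374.54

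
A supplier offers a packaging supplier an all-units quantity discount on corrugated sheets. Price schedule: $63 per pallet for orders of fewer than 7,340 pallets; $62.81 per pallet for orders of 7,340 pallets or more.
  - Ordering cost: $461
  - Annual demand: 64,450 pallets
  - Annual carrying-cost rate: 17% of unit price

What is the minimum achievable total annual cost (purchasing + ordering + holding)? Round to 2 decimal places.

$4,085,577.35

H₁ = 17%×$63 = $10.7100;  H₂ = 17%×$62.81 = $10.6777
EOQ₁ = √(2×64,450×461/10.7100) = 2,355.49  (< 7,340, feasible at tier 1)
EOQ₂ = √(2×64,450×461/10.6777) = 2,359.05  (< 7,340 → use Q = 7,340 at tier-2 price)
TC(tier 1 (EOQ₁), Q≈2,355.5) = $4,085,577.35
TC(tier 2, Q≈7,340.0) = $4,091,339.54
Minimum at tier 1 (EOQ₁): $4,085,577.35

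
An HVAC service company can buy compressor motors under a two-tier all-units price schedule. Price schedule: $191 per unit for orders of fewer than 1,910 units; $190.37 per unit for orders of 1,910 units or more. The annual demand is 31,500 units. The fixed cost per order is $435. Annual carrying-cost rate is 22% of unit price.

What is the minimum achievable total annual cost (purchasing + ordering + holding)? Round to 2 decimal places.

H₁ = 22%×$191 = $42.0200;  H₂ = 22%×$190.37 = $41.8814
EOQ₁ = √(2×31,500×435/42.0200) = 807.58  (< 1,910, feasible at tier 1)
EOQ₂ = √(2×31,500×435/41.8814) = 808.92  (< 1,910 → use Q = 1,910 at tier-2 price)
TC(tier 1 (EOQ₁), Q≈807.6) = $6,050,434.62
TC(tier 2, Q≈1,910.0) = $6,043,825.82
Minimum at tier 2: $6,043,825.82

$6,043,825.82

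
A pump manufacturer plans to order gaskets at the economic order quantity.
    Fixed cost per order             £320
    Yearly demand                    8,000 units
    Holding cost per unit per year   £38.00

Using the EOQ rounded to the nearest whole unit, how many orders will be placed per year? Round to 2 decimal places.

Optimal lot size Q* = (2 × 8,000 × £320 / £38)^½ ≈ 367.07 → Q = 367
N = D/Q = 8,000/367 ≈ 21.798 orders/yr

21.80 orders per year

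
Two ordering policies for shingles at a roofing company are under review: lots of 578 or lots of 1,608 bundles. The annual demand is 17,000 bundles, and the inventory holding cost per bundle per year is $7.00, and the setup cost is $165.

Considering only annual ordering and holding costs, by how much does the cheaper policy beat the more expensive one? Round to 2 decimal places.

For each Q, cost = (D/Q)·S + (Q/2)·H.
TC(578) = (17,000/578)×165 + (578/2)×7 = $6,875.94
TC(1,608) = (17,000/1,608)×165 + (1,608/2)×7 = $7,372.40
|ΔTC| = |$6,875.94 − $7,372.40| = $496.46

$496.46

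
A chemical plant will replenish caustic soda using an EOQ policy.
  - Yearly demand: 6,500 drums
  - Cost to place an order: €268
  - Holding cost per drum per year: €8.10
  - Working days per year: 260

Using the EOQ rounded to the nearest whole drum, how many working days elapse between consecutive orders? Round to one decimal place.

26.2 days

Q* = √(2·D·S / H) = √(2·6,500·268 / 8.1) = √430,123.5 ≈ 655.84 → Q = 656 drums
Cycle time = (working days × Q)/D = (260 × 656) / 6,500 = 26.240 days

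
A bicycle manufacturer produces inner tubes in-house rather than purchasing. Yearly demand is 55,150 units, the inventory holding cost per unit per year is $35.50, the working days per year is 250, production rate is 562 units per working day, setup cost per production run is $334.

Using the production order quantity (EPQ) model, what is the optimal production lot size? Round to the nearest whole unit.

d = 55,150/250 = 220.6000 units/day;  effective holding cost H(1 − d/p) = 35.5·(1 − 220.6000/562) = 21.56530
Q* = √(2DS / H_eff) = √(2·55,150·334 / 21.56530) ≈ 1,307.02

1,307 units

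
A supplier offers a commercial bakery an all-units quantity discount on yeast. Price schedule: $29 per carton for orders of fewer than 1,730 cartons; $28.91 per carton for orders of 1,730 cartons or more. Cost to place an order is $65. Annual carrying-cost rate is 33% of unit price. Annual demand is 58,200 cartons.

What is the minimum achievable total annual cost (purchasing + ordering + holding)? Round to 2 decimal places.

$1,693,001.06

H₁ = 33%×$29 = $9.5700;  H₂ = 33%×$28.91 = $9.5403
EOQ₁ = √(2×58,200×65/9.5700) = 889.15  (< 1,730, feasible at tier 1)
EOQ₂ = √(2×58,200×65/9.5403) = 890.54  (< 1,730 → use Q = 1,730 at tier-2 price)
TC(tier 1 (EOQ₁), Q≈889.2) = $1,696,309.21
TC(tier 2, Q≈1,730.0) = $1,693,001.06
Minimum at tier 2: $1,693,001.06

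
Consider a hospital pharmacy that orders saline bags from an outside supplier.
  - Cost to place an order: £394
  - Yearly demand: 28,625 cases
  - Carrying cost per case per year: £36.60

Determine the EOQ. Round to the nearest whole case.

785 cases

2DS/H = 2·28,625·394/36.6 = 616,297.81
EOQ = √616,297.81 ≈ 785.05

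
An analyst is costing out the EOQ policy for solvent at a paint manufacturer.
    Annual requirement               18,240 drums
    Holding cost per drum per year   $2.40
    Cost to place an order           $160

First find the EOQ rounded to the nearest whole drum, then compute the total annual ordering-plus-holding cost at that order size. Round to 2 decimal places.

$3,742.77

2DS/H = 2·18,240·160/2.4 = 2,432,000.00
EOQ = √2,432,000.00 ≈ 1,559.49 → Q = 1,559 drums
Annual ordering cost = (D/Q)·S = (18,240/1,559) × 160 = $1,871.97
Annual holding cost  = (Q/2)·H = (1,559/2) × 2.4 = $1,870.80
Total = $1,871.97 + $1,870.80 = $3,742.77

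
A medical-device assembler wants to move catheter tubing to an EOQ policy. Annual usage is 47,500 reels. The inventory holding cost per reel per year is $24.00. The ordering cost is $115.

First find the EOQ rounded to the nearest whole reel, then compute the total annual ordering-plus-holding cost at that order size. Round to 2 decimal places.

EOQ = √(2DS/H) = √(2 × 47,500 × 115 / 24)
    = √(455,208.33) ≈ 674.69 → Q = 675 reels
Ordering: D/Q × S = 47,500/675 × $115 = $8,092.59
Holding:  Q/2 × H = 675/2 × $24 = $8,100.00
Total = $8,092.59 + $8,100.00 = $16,192.59

$16,192.59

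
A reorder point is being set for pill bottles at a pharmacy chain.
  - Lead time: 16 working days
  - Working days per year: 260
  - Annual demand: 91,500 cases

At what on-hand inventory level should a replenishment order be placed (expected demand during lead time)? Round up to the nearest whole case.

Daily demand d = 91,500 / 260 = 351.923 cases/day
Demand during lead time = 351.923 × 16 = 5,630.77
Reorder point = 5,630.77 → round up

5,631 cases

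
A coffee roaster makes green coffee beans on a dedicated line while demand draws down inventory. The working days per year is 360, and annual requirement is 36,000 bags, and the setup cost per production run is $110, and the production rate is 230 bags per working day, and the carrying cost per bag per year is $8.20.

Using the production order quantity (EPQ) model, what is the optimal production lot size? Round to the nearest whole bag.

Daily demand d = 36,000/360 = 100.000; p = 230; 1 − d/p = 0.56522
EPQ = √(2DS / (H(1 − d/p)))
    = √(2 × 36,000 × 110 / (8.2 × 0.56522)) ≈ 1,307.22

1,307 bags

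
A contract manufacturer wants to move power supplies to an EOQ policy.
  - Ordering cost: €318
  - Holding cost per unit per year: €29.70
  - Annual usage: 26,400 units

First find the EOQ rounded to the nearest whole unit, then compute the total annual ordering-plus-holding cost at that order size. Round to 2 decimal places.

€22,331.03

EOQ = √(2DS/H) = √(2 × 26,400 × 318 / 29.7)
    = √(565,333.33) ≈ 751.89 → Q = 752 units
Orders/yr = 26,400/752 = 35.106; ordering cost = 35.106 × €318 = €11,163.83
Average inventory = 752/2 = 376; holding cost = 376 × €29.7 = €11,167.20
Total = €11,163.83 + €11,167.20 = €22,331.03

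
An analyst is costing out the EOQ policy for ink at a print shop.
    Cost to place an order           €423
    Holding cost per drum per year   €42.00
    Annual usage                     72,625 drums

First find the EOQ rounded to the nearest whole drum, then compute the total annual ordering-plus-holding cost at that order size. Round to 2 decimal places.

2DS/H = 2·72,625·423/42 = 1,462,875.00
EOQ = √1,462,875.00 ≈ 1,209.49 → Q = 1,209 drums
Ordering: D/Q × S = 72,625/1,209 × €423 = €25,409.74
Holding:  Q/2 × H = 1,209/2 × €42 = €25,389.00
Total = €25,409.74 + €25,389.00 = €50,798.74

€50,798.74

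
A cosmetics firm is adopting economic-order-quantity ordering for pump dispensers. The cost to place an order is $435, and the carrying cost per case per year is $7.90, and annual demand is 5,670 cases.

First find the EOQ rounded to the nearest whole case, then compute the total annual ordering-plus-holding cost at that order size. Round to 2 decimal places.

Q* = √(2·D·S / H) = √(2·5,670·435 / 7.9) = √624,417.7 ≈ 790.20 → Q = 790 cases
Annual ordering cost = (D/Q)·S = (5,670/790) × 435 = $3,122.09
Annual holding cost  = (Q/2)·H = (790/2) × 7.9 = $3,120.50
Total = $3,122.09 + $3,120.50 = $6,242.59

$6,242.59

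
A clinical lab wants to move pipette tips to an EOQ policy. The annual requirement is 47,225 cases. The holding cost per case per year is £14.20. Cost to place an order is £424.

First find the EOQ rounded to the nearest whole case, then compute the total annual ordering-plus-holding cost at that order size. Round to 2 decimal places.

£23,846.69

Q* = √(2·D·S / H) = √(2·47,225·424 / 14.2) = √2,820,197.2 ≈ 1,679.34 → Q = 1,679 cases
Orders/yr = 47,225/1,679 = 28.127; ordering cost = 28.127 × £424 = £11,925.79
Average inventory = 1,679/2 = 839.5; holding cost = 839.5 × £14.2 = £11,920.90
Total = £11,925.79 + £11,920.90 = £23,846.69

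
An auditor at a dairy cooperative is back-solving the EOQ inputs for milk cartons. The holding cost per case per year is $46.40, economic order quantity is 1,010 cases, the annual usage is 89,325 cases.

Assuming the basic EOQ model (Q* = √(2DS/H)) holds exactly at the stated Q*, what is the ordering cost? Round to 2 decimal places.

$264.95

From Q* = √(2DS/H) ⇒ Q*² = 2DS/H.
S = Q²H / (2D) = 1,010² × 46.4 / (2 × 89,325) = 264.9462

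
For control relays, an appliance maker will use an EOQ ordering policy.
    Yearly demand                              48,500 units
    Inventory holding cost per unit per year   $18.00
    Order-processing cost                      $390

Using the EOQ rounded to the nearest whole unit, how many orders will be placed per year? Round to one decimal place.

2DS/H = 2·48,500·390/18 = 2,101,666.67
EOQ = √2,101,666.67 ≈ 1,449.71 → Q = 1,450
N = D/Q = 48,500/1,450 ≈ 33.448 orders/yr

33.4 orders per year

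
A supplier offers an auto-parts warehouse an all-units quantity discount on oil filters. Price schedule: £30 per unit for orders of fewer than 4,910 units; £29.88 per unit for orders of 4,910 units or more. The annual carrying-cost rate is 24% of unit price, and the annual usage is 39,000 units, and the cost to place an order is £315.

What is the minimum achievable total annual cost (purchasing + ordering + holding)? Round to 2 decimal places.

£1,183,300.53

H₁ = 24%×£30 = £7.2000;  H₂ = 24%×£29.88 = £7.1712
EOQ₁ = √(2×39,000×315/7.2000) = 1,847.30  (< 4,910, feasible at tier 1)
EOQ₂ = √(2×39,000×315/7.1712) = 1,851.00  (< 4,910 → use Q = 4,910 at tier-2 price)
TC(tier 1 (EOQ₁), Q≈1,847.3) = £1,183,300.53
TC(tier 2, Q≈4,910.0) = £1,185,427.33
Minimum at tier 1 (EOQ₁): £1,183,300.53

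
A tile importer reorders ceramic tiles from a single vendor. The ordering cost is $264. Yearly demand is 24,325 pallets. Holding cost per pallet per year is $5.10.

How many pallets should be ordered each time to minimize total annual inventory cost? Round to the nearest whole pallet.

1,587 pallets

Q* = √(2·D·S / H) = √(2·24,325·264 / 5.1) = √2,518,352.9 ≈ 1,586.93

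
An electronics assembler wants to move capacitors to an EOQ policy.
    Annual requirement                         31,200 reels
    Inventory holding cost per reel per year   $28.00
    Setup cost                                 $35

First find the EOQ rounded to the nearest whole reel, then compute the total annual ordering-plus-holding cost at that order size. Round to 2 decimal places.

Optimal lot size Q* = (2 × 31,200 × $35 / $28)^½ ≈ 279.28 → Q = 279 reels
Annual ordering cost = (D/Q)·S = (31,200/279) × 35 = $3,913.98
Annual holding cost  = (Q/2)·H = (279/2) × 28 = $3,906.00
Total = $3,913.98 + $3,906.00 = $7,819.98

$7,819.98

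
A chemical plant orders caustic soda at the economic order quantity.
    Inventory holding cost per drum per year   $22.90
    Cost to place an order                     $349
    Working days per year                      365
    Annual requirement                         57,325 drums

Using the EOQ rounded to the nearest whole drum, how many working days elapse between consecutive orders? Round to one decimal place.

EOQ = √(2DS/H) = √(2 × 57,325 × 349 / 22.9)
    = √(1,747,286.03) ≈ 1,321.85 → Q = 1,322 drums
Cycle time = (working days × Q)/D = (365 × 1,322) / 57,325 = 8.417 days

8.4 days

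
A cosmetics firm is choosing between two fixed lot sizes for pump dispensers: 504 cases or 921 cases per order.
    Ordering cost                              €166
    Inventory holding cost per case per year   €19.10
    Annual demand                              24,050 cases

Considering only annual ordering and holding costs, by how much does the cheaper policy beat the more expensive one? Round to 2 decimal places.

€395.86

For each Q, cost = (D/Q)·S + (Q/2)·H.
TC(504) = (24,050/504)×166 + (504/2)×19.1 = €12,734.43
TC(921) = (24,050/921)×166 + (921/2)×19.1 = €13,130.29
|ΔTC| = |€12,734.43 − €13,130.29| = €395.86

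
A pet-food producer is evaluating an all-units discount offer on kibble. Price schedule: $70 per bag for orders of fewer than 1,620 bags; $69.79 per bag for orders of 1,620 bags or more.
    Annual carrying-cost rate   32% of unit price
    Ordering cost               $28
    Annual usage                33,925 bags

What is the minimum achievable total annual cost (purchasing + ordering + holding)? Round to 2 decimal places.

H₁ = 32%×$70 = $22.4000;  H₂ = 32%×$69.79 = $22.3328
EOQ₁ = √(2×33,925×28/22.4000) = 291.23  (< 1,620, feasible at tier 1)
EOQ₂ = √(2×33,925×28/22.3328) = 291.66  (< 1,620 → use Q = 1,620 at tier-2 price)
TC(tier 1 (EOQ₁), Q≈291.2) = $2,381,273.46
TC(tier 2, Q≈1,620.0) = $2,386,301.68
Minimum at tier 1 (EOQ₁): $2,381,273.46

$2,381,273.46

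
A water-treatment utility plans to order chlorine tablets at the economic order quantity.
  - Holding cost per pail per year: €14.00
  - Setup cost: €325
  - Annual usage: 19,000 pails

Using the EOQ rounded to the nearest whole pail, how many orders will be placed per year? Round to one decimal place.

Optimal lot size Q* = (2 × 19,000 × €325 / €14)^½ ≈ 939.22 → Q = 939
Orders per year = D/Q = 19,000 / 939 = 20.234

20.2 orders per year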